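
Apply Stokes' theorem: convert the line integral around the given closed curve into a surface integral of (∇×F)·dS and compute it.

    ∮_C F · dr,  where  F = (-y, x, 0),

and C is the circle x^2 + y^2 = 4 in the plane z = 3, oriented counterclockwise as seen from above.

Let S be the flat disk x^2 + y^2 ≤ 4 in the plane z = 3, with upward unit normal n̂ = ẑ. By Stokes' theorem,

    ∮_C F · dr = ∬_S (∇ × F) · n̂ dS = ∬_D (curl F)_z dA,

where D is the disk x^2 + y^2 ≤ 4.

Compute the curl of F = (-y, x, 0):
    (∇ × F)_x = ∂F_z/∂y - ∂F_y/∂z = 0,
    (∇ × F)_y = ∂F_x/∂z - ∂F_z/∂x = 0,
    (∇ × F)_z = ∂F_y/∂x - ∂F_x/∂y = 2.

On z = 3, (curl F)_z = 2.

Convert to polar (x = r cos θ, y = r sin θ, dA = r dr dθ); the integrand becomes 2, so

    ∬_D (curl F)_z dA = ∫_0^{2π} ∫_0^{2} (2) · r dr dθ.

Inner (r from 0 to 2): 4.
Outer (θ from 0 to 2π): 8π.

Therefore ∮_C F · dr = 8π.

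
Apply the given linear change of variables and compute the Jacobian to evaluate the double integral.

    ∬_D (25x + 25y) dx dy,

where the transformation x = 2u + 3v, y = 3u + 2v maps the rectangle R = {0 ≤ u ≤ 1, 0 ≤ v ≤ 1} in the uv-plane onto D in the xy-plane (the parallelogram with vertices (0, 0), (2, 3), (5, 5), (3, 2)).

Compute the Jacobian determinant of (x, y) with respect to (u, v):

    ∂(x,y)/∂(u,v) = | 2  3 | = (2)(2) - (3)(3) = -5.
                   | 3  2 |

Its absolute value is |J| = 5 (the area scaling factor).

Substituting x = 2u + 3v, y = 3u + 2v into the integrand,

    25x + 25y → 125u + 125v,

so the integral becomes

    ∬_R (125u + 125v) · |J| du dv = ∫_0^1 ∫_0^1 (625u + 625v) dv du.

Inner (v): 625u + 625/2.
Outer (u): 625.

Therefore ∬_D (25x + 25y) dx dy = 625.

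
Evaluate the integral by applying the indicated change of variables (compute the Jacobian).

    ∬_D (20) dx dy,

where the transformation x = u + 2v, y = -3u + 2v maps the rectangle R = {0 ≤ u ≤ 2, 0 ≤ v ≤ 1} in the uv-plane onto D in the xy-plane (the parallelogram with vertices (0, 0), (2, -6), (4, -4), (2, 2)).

Compute the Jacobian determinant of (x, y) with respect to (u, v):

    ∂(x,y)/∂(u,v) = | 1  2 | = (1)(2) - (2)(-3) = 8.
                   | -3  2 |

Its absolute value is |J| = 8 (the area scaling factor).

Substituting x = u + 2v, y = -3u + 2v into the integrand,

    20 → 20,

so the integral becomes

    ∬_R (20) · |J| du dv = ∫_0^2 ∫_0^1 (160) dv du.

Inner (v): 160.
Outer (u): 320.

Therefore ∬_D (20) dx dy = 320.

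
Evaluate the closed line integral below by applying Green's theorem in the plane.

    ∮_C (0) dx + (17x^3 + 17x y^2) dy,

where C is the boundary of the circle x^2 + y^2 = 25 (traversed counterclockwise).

Green's theorem converts the closed line integral into a double integral over the enclosed region D:

    ∮_C P dx + Q dy = ∬_D (∂Q/∂x - ∂P/∂y) dA.

Here P = 0, Q = 17x^3 + 17x y^2, so

    ∂Q/∂x = 51x^2 + 17y^2,    ∂P/∂y = 0,
    ∂Q/∂x - ∂P/∂y = 51x^2 + 17y^2.

D is the region x^2 + y^2 ≤ 25. Evaluating the double integral:

In polar coordinates (x = r cos θ, y = r sin θ, dA = r dr dθ) the integrand becomes 17r^2(cos(2θ) + 2), so

    ∬_D (51x^2 + 17y^2) dA = ∫_0^{2π} ∫_0^{5} (17r^2(cos(2θ) + 2)) · r dr dθ.

Inner (r from 0 to 5): 10625cos(2θ)/4 + 10625/2.
Outer (θ from 0 to 2π): 10625π.

Therefore ∮_C P dx + Q dy = 10625π.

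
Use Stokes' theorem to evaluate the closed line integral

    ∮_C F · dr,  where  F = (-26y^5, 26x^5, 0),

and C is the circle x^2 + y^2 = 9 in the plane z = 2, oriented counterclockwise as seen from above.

Let S be the flat disk x^2 + y^2 ≤ 9 in the plane z = 2, with upward unit normal n̂ = ẑ. By Stokes' theorem,

    ∮_C F · dr = ∬_S (∇ × F) · n̂ dS = ∬_D (curl F)_z dA,

where D is the disk x^2 + y^2 ≤ 9.

Compute the curl of F = (-26y^5, 26x^5, 0):
    (∇ × F)_x = ∂F_z/∂y - ∂F_y/∂z = 0,
    (∇ × F)_y = ∂F_x/∂z - ∂F_z/∂x = 0,
    (∇ × F)_z = ∂F_y/∂x - ∂F_x/∂y = 130x^4 + 130y^4.

On z = 2, (curl F)_z = 130x^4 + 130y^4.

Convert to polar (x = r cos θ, y = r sin θ, dA = r dr dθ); the integrand becomes 130r^4(sin(θ)^4 + cos(θ)^4), so

    ∬_D (curl F)_z dA = ∫_0^{2π} ∫_0^{3} (130r^4(sin(θ)^4 + cos(θ)^4)) · r dr dθ.

Inner (r from 0 to 3): 15795sin(θ)^4 + 15795cos(θ)^4.
Outer (θ from 0 to 2π): 47385π/2.

Therefore ∮_C F · dr = 47385π/2.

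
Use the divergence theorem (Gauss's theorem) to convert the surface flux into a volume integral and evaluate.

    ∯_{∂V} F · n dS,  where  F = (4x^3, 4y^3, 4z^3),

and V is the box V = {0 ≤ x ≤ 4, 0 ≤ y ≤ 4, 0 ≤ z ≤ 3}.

By the divergence theorem,

    ∯_{∂V} F · n dS = ∭_V (∇ · F) dV.

Compute the divergence:
    ∇ · F = ∂F_x/∂x + ∂F_y/∂y + ∂F_z/∂z = 12x^2 + 12y^2 + 12z^2.

V is a rectangular box, so dV = dx dy dz with 0 ≤ x ≤ 4, 0 ≤ y ≤ 4, 0 ≤ z ≤ 3.

Integrate (12x^2 + 12y^2 + 12z^2) over V as an iterated integral:

    ∭_V (∇·F) dV = ∫_0^{4} ∫_0^{4} ∫_0^{3} (12x^2 + 12y^2 + 12z^2) dz dy dx.

Inner (z from 0 to 3): 36x^2 + 36y^2 + 108.
Middle (y from 0 to 4): 144x^2 + 1200.
Outer (x from 0 to 4): 7872.

Therefore ∯_{∂V} F · n dS = 7872.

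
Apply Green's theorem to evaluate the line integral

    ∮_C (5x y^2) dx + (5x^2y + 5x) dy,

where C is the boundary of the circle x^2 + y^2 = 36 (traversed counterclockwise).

Green's theorem converts the closed line integral into a double integral over the enclosed region D:

    ∮_C P dx + Q dy = ∬_D (∂Q/∂x - ∂P/∂y) dA.

Here P = 5x y^2, Q = 5x^2y + 5x, so

    ∂Q/∂x = 10x y + 5,    ∂P/∂y = 10x y,
    ∂Q/∂x - ∂P/∂y = 5.

D is the region x^2 + y^2 ≤ 36. Evaluating the double integral:

In polar coordinates (x = r cos θ, y = r sin θ, dA = r dr dθ) the integrand becomes 5, so

    ∬_D (5) dA = ∫_0^{2π} ∫_0^{6} (5) · r dr dθ.

Inner (r from 0 to 6): 90.
Outer (θ from 0 to 2π): 180π.

Therefore ∮_C P dx + Q dy = 180π.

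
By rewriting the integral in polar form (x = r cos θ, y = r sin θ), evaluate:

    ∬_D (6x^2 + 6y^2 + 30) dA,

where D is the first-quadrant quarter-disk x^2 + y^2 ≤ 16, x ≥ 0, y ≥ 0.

The region D is 0 ≤ r ≤ 4, 0 ≤ θ ≤ π/2 in polar coordinates, where x = r cos(θ), y = r sin(θ), and dA = r dr dθ.

Under the substitution, the integrand becomes 6r^2 + 30, so

    ∬_D (6x^2 + 6y^2 + 30) dA = ∫_{0}^{π/2} ∫_{0}^{4} (6r^2 + 30) · r dr dθ.

Inner integral (in r): ∫_{0}^{4} (6r^2 + 30) · r dr = 624.

Outer integral (in θ): ∫_{0}^{π/2} (624) dθ = 312π.

Therefore ∬_D (6x^2 + 6y^2 + 30) dA = 312π.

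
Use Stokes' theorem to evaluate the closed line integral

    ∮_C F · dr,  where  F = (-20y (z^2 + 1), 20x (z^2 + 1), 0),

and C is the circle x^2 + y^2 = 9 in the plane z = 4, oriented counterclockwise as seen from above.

Let S be the flat disk x^2 + y^2 ≤ 9 in the plane z = 4, with upward unit normal n̂ = ẑ. By Stokes' theorem,

    ∮_C F · dr = ∬_S (∇ × F) · n̂ dS = ∬_D (curl F)_z dA,

where D is the disk x^2 + y^2 ≤ 9.

Compute the curl of F = (-20y (z^2 + 1), 20x (z^2 + 1), 0):
    (∇ × F)_x = ∂F_z/∂y - ∂F_y/∂z = -40x z,
    (∇ × F)_y = ∂F_x/∂z - ∂F_z/∂x = -40y z,
    (∇ × F)_z = ∂F_y/∂x - ∂F_x/∂y = 40z^2 + 40.

On z = 4, (curl F)_z = 680.

Convert to polar (x = r cos θ, y = r sin θ, dA = r dr dθ); the integrand becomes 680, so

    ∬_D (curl F)_z dA = ∫_0^{2π} ∫_0^{3} (680) · r dr dθ.

Inner (r from 0 to 3): 3060.
Outer (θ from 0 to 2π): 6120π.

Therefore ∮_C F · dr = 6120π.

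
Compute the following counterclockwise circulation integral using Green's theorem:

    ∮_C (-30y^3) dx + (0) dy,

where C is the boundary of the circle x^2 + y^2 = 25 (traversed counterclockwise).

Green's theorem converts the closed line integral into a double integral over the enclosed region D:

    ∮_C P dx + Q dy = ∬_D (∂Q/∂x - ∂P/∂y) dA.

Here P = -30y^3, Q = 0, so

    ∂Q/∂x = 0,    ∂P/∂y = -90y^2,
    ∂Q/∂x - ∂P/∂y = 90y^2.

D is the region x^2 + y^2 ≤ 25. Evaluating the double integral:

In polar coordinates (x = r cos θ, y = r sin θ, dA = r dr dθ) the integrand becomes 90r^2sin(θ)^2, so

    ∬_D (90y^2) dA = ∫_0^{2π} ∫_0^{5} (90r^2sin(θ)^2) · r dr dθ.

Inner (r from 0 to 5): 28125sin(θ)^2/2.
Outer (θ from 0 to 2π): 28125π/2.

Therefore ∮_C P dx + Q dy = 28125π/2.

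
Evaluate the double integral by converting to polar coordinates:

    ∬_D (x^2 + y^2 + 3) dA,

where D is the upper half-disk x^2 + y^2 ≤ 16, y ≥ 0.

The region D is 0 ≤ r ≤ 4, 0 ≤ θ ≤ π in polar coordinates, where x = r cos(θ), y = r sin(θ), and dA = r dr dθ.

Under the substitution, the integrand becomes r^2 + 3, so

    ∬_D (x^2 + y^2 + 3) dA = ∫_{0}^{π} ∫_{0}^{4} (r^2 + 3) · r dr dθ.

Inner integral (in r): ∫_{0}^{4} (r^2 + 3) · r dr = 88.

Outer integral (in θ): ∫_{0}^{π} (88) dθ = 88π.

Therefore ∬_D (x^2 + y^2 + 3) dA = 88π.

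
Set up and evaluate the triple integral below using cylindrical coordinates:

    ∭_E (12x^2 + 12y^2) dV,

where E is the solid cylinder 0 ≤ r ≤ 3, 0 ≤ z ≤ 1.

In cylindrical coordinates, x = r cos(θ), y = r sin(θ), z = z, and dV = r dr dθ dz.

The integrand becomes 12r^2, so

    ∭_E (12x^2 + 12y^2) dV = ∫_{0}^{2π} ∫_{0}^{3} ∫_{0}^{1} (12r^2) · r dz dr dθ.

Inner (z): 12r^3.
Middle (r from 0 to 3): 243.
Outer (θ): 486π.

Therefore the triple integral equals 486π.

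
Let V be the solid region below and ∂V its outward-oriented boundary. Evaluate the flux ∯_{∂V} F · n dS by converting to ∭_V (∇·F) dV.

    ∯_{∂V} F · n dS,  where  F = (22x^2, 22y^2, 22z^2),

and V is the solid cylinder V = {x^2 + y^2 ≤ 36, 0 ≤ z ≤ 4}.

By the divergence theorem,

    ∯_{∂V} F · n dS = ∭_V (∇ · F) dV.

Compute the divergence:
    ∇ · F = ∂F_x/∂x + ∂F_y/∂y + ∂F_z/∂z = 44x + 44y + 44z.

In cylindrical coordinates, x = r cos(θ), y = r sin(θ), z = z, dV = r dr dθ dz, with 0 ≤ r ≤ 6, 0 ≤ θ ≤ 2π, 0 ≤ z ≤ 4.

The integrand, after substitution and multiplying by the volume element, becomes (44sqrt(2)r sin(θ + π/4) + 44z) · r, so

    ∭_V (∇·F) dV = ∫_0^{2π} ∫_0^{6} ∫_0^{4} (44sqrt(2)r sin(θ + π/4) + 44z) · r dz dr dθ.

Inner (z from 0 to 4): 176r (sqrt(2)r sin(θ + π/4) + 2).
Middle (r from 0 to 6): 12672sqrt(2)sin(θ + π/4) + 6336.
Outer (θ from 0 to 2π): 12672π.

Therefore ∯_{∂V} F · n dS = 12672π.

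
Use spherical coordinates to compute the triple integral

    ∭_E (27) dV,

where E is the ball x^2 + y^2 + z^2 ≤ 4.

In spherical coordinates, x = ρ sin(φ) cos(θ), y = ρ sin(φ) sin(θ), z = ρ cos(φ), and dV = ρ^2 sin(φ) dρ dφ dθ.

The integrand becomes 27, so

    ∭_E (27) dV = ∫_{0}^{2π} ∫_{0}^{π} ∫_{0}^{2} (27) · ρ^2 sin(φ) dρ dφ dθ.

Inner (ρ): 72sin(φ).
Middle (φ): 144.
Outer (θ): 288π.

Therefore the triple integral equals 288π.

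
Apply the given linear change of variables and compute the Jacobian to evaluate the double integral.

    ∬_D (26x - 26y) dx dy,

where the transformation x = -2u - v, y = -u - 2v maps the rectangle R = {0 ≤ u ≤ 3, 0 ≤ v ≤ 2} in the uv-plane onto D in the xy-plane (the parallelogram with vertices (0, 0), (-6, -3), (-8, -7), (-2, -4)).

Compute the Jacobian determinant of (x, y) with respect to (u, v):

    ∂(x,y)/∂(u,v) = | -2  -1 | = (-2)(-2) - (-1)(-1) = 3.
                   | -1  -2 |

Its absolute value is |J| = 3 (the area scaling factor).

Substituting x = -2u - v, y = -u - 2v into the integrand,

    26x - 26y → -26u + 26v,

so the integral becomes

    ∬_R (-26u + 26v) · |J| du dv = ∫_0^3 ∫_0^2 (-78u + 78v) dv du.

Inner (v): 156 - 156u.
Outer (u): -234.

Therefore ∬_D (26x - 26y) dx dy = -234.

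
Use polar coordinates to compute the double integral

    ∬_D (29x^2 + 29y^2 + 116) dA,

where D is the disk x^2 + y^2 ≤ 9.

The region D is 0 ≤ r ≤ 3, 0 ≤ θ ≤ 2π in polar coordinates, where x = r cos(θ), y = r sin(θ), and dA = r dr dθ.

Under the substitution, the integrand becomes 29r^2 + 116, so

    ∬_D (29x^2 + 29y^2 + 116) dA = ∫_{0}^{2π} ∫_{0}^{3} (29r^2 + 116) · r dr dθ.

Inner integral (in r): ∫_{0}^{3} (29r^2 + 116) · r dr = 4437/4.

Outer integral (in θ): ∫_{0}^{2π} (4437/4) dθ = 4437π/2.

Therefore ∬_D (29x^2 + 29y^2 + 116) dA = 4437π/2.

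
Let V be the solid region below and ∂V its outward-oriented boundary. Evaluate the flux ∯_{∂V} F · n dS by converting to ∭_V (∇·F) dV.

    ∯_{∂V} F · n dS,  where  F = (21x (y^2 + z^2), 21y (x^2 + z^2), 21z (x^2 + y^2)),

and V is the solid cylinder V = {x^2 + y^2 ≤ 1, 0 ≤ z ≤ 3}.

By the divergence theorem,

    ∯_{∂V} F · n dS = ∭_V (∇ · F) dV.

Compute the divergence:
    ∇ · F = ∂F_x/∂x + ∂F_y/∂y + ∂F_z/∂z = 21y^2 + 21z^2 + 21x^2 + 21z^2 + 21x^2 + 21y^2 = 42x^2 + 42y^2 + 42z^2.

In cylindrical coordinates, x = r cos(θ), y = r sin(θ), z = z, dV = r dr dθ dz, with 0 ≤ r ≤ 1, 0 ≤ θ ≤ 2π, 0 ≤ z ≤ 3.

The integrand, after substitution and multiplying by the volume element, becomes (42r^2 + 42z^2) · r, so

    ∭_V (∇·F) dV = ∫_0^{2π} ∫_0^{1} ∫_0^{3} (42r^2 + 42z^2) · r dz dr dθ.

Inner (z from 0 to 3): 126r (r^2 + 3).
Middle (r from 0 to 1): 441/2.
Outer (θ from 0 to 2π): 441π.

Therefore ∯_{∂V} F · n dS = 441π.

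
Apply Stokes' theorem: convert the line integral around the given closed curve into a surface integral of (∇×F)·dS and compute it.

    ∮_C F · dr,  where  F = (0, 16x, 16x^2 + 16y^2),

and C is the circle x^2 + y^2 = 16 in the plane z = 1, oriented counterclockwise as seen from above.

Let S be the flat disk x^2 + y^2 ≤ 16 in the plane z = 1, with upward unit normal n̂ = ẑ. By Stokes' theorem,

    ∮_C F · dr = ∬_S (∇ × F) · n̂ dS = ∬_D (curl F)_z dA,

where D is the disk x^2 + y^2 ≤ 16.

Compute the curl of F = (0, 16x, 16x^2 + 16y^2):
    (∇ × F)_x = ∂F_z/∂y - ∂F_y/∂z = 32y,
    (∇ × F)_y = ∂F_x/∂z - ∂F_z/∂x = -32x,
    (∇ × F)_z = ∂F_y/∂x - ∂F_x/∂y = 16.

On z = 1, (curl F)_z = 16.

Convert to polar (x = r cos θ, y = r sin θ, dA = r dr dθ); the integrand becomes 16, so

    ∬_D (curl F)_z dA = ∫_0^{2π} ∫_0^{4} (16) · r dr dθ.

Inner (r from 0 to 4): 128.
Outer (θ from 0 to 2π): 256π.

Therefore ∮_C F · dr = 256π.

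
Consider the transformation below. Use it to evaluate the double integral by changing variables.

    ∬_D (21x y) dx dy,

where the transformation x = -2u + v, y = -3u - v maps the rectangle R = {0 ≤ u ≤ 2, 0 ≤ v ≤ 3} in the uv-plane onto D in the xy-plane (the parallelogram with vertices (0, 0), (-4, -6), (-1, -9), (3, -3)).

Compute the Jacobian determinant of (x, y) with respect to (u, v):

    ∂(x,y)/∂(u,v) = | -2  1 | = (-2)(-1) - (1)(-3) = 5.
                   | -3  -1 |

Its absolute value is |J| = 5 (the area scaling factor).

Substituting x = -2u + v, y = -3u - v into the integrand,

    21x y → 126u^2 - 21u v - 21v^2,

so the integral becomes

    ∬_R (126u^2 - 21u v - 21v^2) · |J| du dv = ∫_0^2 ∫_0^3 (630u^2 - 105u v - 105v^2) dv du.

Inner (v): 1890u^2 - 945u/2 - 945.
Outer (u): 2205.

Therefore ∬_D (21x y) dx dy = 2205.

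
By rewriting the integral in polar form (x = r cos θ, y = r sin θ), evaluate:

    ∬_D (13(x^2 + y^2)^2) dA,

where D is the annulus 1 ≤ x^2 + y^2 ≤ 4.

The region D is 1 ≤ r ≤ 2, 0 ≤ θ ≤ 2π in polar coordinates, where x = r cos(θ), y = r sin(θ), and dA = r dr dθ.

Under the substitution, the integrand becomes 13r^4, so

    ∬_D (13(x^2 + y^2)^2) dA = ∫_{0}^{2π} ∫_{1}^{2} (13r^4) · r dr dθ.

Inner integral (in r): ∫_{1}^{2} (13r^4) · r dr = 273/2.

Outer integral (in θ): ∫_{0}^{2π} (273/2) dθ = 273π.

Therefore ∬_D (13(x^2 + y^2)^2) dA = 273π.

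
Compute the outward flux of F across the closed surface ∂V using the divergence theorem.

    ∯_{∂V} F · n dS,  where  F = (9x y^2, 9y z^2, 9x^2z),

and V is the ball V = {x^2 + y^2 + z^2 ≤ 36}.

By the divergence theorem,

    ∯_{∂V} F · n dS = ∭_V (∇ · F) dV.

Compute the divergence:
    ∇ · F = ∂F_x/∂x + ∂F_y/∂y + ∂F_z/∂z = 9y^2 + 9z^2 + 9x^2 = 9x^2 + 9y^2 + 9z^2.

In spherical coordinates, x = ρ sin(φ) cos(θ), y = ρ sin(φ) sin(θ), z = ρ cos(φ), dV = ρ^2 sin(φ) dρ dφ dθ, with 0 ≤ ρ ≤ 6, 0 ≤ φ ≤ π, 0 ≤ θ ≤ 2π.

The integrand, after substitution and multiplying by the volume element, becomes (9ρ^2) · ρ^2 sin(φ), so

    ∭_V (∇·F) dV = ∫_0^{2π} ∫_0^{π} ∫_0^{6} (9ρ^2) · ρ^2 sin(φ) dρ dφ dθ.

Inner (ρ from 0 to 6): 69984sin(φ)/5.
Middle (φ from 0 to π): 139968/5.
Outer (θ from 0 to 2π): 279936π/5.

Therefore ∯_{∂V} F · n dS = 279936π/5.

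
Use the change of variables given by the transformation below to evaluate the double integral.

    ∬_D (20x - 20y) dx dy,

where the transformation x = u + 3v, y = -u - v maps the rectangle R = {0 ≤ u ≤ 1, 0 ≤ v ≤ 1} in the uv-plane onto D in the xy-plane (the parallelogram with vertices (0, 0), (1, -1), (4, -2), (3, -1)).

Compute the Jacobian determinant of (x, y) with respect to (u, v):

    ∂(x,y)/∂(u,v) = | 1  3 | = (1)(-1) - (3)(-1) = 2.
                   | -1  -1 |

Its absolute value is |J| = 2 (the area scaling factor).

Substituting x = u + 3v, y = -u - v into the integrand,

    20x - 20y → 40u + 80v,

so the integral becomes

    ∬_R (40u + 80v) · |J| du dv = ∫_0^1 ∫_0^1 (80u + 160v) dv du.

Inner (v): 80u + 80.
Outer (u): 120.

Therefore ∬_D (20x - 20y) dx dy = 120.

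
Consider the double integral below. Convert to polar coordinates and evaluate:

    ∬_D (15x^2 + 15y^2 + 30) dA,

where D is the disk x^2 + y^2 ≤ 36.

The region D is 0 ≤ r ≤ 6, 0 ≤ θ ≤ 2π in polar coordinates, where x = r cos(θ), y = r sin(θ), and dA = r dr dθ.

Under the substitution, the integrand becomes 15r^2 + 30, so

    ∬_D (15x^2 + 15y^2 + 30) dA = ∫_{0}^{2π} ∫_{0}^{6} (15r^2 + 30) · r dr dθ.

Inner integral (in r): ∫_{0}^{6} (15r^2 + 30) · r dr = 5400.

Outer integral (in θ): ∫_{0}^{2π} (5400) dθ = 10800π.

Therefore ∬_D (15x^2 + 15y^2 + 30) dA = 10800π.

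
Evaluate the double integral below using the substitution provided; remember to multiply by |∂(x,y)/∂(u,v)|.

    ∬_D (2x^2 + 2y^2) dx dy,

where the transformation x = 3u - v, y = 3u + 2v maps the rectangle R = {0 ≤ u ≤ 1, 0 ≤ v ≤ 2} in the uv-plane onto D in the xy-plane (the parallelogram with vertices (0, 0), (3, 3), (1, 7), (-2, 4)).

Compute the Jacobian determinant of (x, y) with respect to (u, v):

    ∂(x,y)/∂(u,v) = | 3  -1 | = (3)(2) - (-1)(3) = 9.
                   | 3  2 |

Its absolute value is |J| = 9 (the area scaling factor).

Substituting x = 3u - v, y = 3u + 2v into the integrand,

    2x^2 + 2y^2 → 36u^2 + 12u v + 10v^2,

so the integral becomes

    ∬_R (36u^2 + 12u v + 10v^2) · |J| du dv = ∫_0^1 ∫_0^2 (324u^2 + 108u v + 90v^2) dv du.

Inner (v): 648u^2 + 216u + 240.
Outer (u): 564.

Therefore ∬_D (2x^2 + 2y^2) dx dy = 564.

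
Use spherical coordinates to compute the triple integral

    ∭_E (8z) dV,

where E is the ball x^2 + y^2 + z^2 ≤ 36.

In spherical coordinates, x = ρ sin(φ) cos(θ), y = ρ sin(φ) sin(θ), z = ρ cos(φ), and dV = ρ^2 sin(φ) dρ dφ dθ.

The integrand becomes 8ρ cos(φ), so

    ∭_E (8z) dV = ∫_{0}^{2π} ∫_{0}^{π} ∫_{0}^{6} (8ρ cos(φ)) · ρ^2 sin(φ) dρ dφ dθ.

Inner (ρ): 1296sin(2φ).
Middle (φ): 0.
Outer (θ): 0.

Therefore the triple integral equals 0.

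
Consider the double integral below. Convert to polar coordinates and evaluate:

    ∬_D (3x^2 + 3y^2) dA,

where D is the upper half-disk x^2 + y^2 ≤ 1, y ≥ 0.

The region D is 0 ≤ r ≤ 1, 0 ≤ θ ≤ π in polar coordinates, where x = r cos(θ), y = r sin(θ), and dA = r dr dθ.

Under the substitution, the integrand becomes 3r^2, so

    ∬_D (3x^2 + 3y^2) dA = ∫_{0}^{π} ∫_{0}^{1} (3r^2) · r dr dθ.

Inner integral (in r): ∫_{0}^{1} (3r^2) · r dr = 3/4.

Outer integral (in θ): ∫_{0}^{π} (3/4) dθ = 3π/4.

Therefore ∬_D (3x^2 + 3y^2) dA = 3π/4.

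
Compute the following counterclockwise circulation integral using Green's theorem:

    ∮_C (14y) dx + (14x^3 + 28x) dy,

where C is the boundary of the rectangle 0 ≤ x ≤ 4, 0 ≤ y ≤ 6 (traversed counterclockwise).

Green's theorem converts the closed line integral into a double integral over the enclosed region D:

    ∮_C P dx + Q dy = ∬_D (∂Q/∂x - ∂P/∂y) dA.

Here P = 14y, Q = 14x^3 + 28x, so

    ∂Q/∂x = 42x^2 + 28,    ∂P/∂y = 14,
    ∂Q/∂x - ∂P/∂y = 42x^2 + 14.

D is the region 0 ≤ x ≤ 4, 0 ≤ y ≤ 6. Evaluating the double integral:

    ∬_D (42x^2 + 14) dA = ∫_0^{4} ∫_0^{6} (42x^2 + 14) dy dx.

Inner (y from 0 to 6): 252x^2 + 84.
Outer (x from 0 to 4): 5712.

Therefore ∮_C P dx + Q dy = 5712.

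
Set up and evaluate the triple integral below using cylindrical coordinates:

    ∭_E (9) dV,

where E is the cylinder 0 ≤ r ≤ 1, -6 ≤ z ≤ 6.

In cylindrical coordinates, x = r cos(θ), y = r sin(θ), z = z, and dV = r dr dθ dz.

The integrand becomes 9, so

    ∭_E (9) dV = ∫_{0}^{2π} ∫_{0}^{1} ∫_{-6}^{6} (9) · r dz dr dθ.

Inner (z): 108r.
Middle (r from 0 to 1): 54.
Outer (θ): 108π.

Therefore the triple integral equals 108π.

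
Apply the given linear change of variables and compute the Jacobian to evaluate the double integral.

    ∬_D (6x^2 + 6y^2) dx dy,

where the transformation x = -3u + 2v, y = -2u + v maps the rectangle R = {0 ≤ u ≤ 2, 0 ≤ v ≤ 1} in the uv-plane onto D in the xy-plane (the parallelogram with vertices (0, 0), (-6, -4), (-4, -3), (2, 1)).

Compute the Jacobian determinant of (x, y) with respect to (u, v):

    ∂(x,y)/∂(u,v) = | -3  2 | = (-3)(1) - (2)(-2) = 1.
                   | -2  1 |

Its absolute value is |J| = 1 (the area scaling factor).

Substituting x = -3u + 2v, y = -2u + v into the integrand,

    6x^2 + 6y^2 → 78u^2 - 96u v + 30v^2,

so the integral becomes

    ∬_R (78u^2 - 96u v + 30v^2) · |J| du dv = ∫_0^2 ∫_0^1 (78u^2 - 96u v + 30v^2) dv du.

Inner (v): 78u^2 - 48u + 10.
Outer (u): 132.

Therefore ∬_D (6x^2 + 6y^2) dx dy = 132.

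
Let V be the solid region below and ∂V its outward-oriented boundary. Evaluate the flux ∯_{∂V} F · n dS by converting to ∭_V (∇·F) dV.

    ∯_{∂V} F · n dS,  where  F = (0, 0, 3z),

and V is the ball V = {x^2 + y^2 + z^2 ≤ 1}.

By the divergence theorem,

    ∯_{∂V} F · n dS = ∭_V (∇ · F) dV.

Compute the divergence:
    ∇ · F = ∂F_x/∂x + ∂F_y/∂y + ∂F_z/∂z = 0 + 0 + 3 = 3.

In spherical coordinates, x = ρ sin(φ) cos(θ), y = ρ sin(φ) sin(θ), z = ρ cos(φ), dV = ρ^2 sin(φ) dρ dφ dθ, with 0 ≤ ρ ≤ 1, 0 ≤ φ ≤ π, 0 ≤ θ ≤ 2π.

The integrand, after substitution and multiplying by the volume element, becomes (3) · ρ^2 sin(φ), so

    ∭_V (∇·F) dV = ∫_0^{2π} ∫_0^{π} ∫_0^{1} (3) · ρ^2 sin(φ) dρ dφ dθ.

Inner (ρ from 0 to 1): sin(φ).
Middle (φ from 0 to π): 2.
Outer (θ from 0 to 2π): 4π.

Therefore ∯_{∂V} F · n dS = 4π.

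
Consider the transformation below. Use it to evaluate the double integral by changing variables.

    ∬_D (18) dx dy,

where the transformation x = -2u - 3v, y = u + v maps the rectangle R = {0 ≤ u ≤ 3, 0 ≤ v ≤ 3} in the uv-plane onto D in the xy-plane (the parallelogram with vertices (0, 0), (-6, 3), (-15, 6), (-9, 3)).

Compute the Jacobian determinant of (x, y) with respect to (u, v):

    ∂(x,y)/∂(u,v) = | -2  -3 | = (-2)(1) - (-3)(1) = 1.
                   | 1  1 |

Its absolute value is |J| = 1 (the area scaling factor).

Substituting x = -2u - 3v, y = u + v into the integrand,

    18 → 18,

so the integral becomes

    ∬_R (18) · |J| du dv = ∫_0^3 ∫_0^3 (18) dv du.

Inner (v): 54.
Outer (u): 162.

Therefore ∬_D (18) dx dy = 162.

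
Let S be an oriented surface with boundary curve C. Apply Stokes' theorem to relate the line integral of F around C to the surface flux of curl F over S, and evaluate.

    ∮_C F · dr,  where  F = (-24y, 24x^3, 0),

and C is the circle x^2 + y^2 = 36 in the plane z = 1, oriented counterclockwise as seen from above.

Let S be the flat disk x^2 + y^2 ≤ 36 in the plane z = 1, with upward unit normal n̂ = ẑ. By Stokes' theorem,

    ∮_C F · dr = ∬_S (∇ × F) · n̂ dS = ∬_D (curl F)_z dA,

where D is the disk x^2 + y^2 ≤ 36.

Compute the curl of F = (-24y, 24x^3, 0):
    (∇ × F)_x = ∂F_z/∂y - ∂F_y/∂z = 0,
    (∇ × F)_y = ∂F_x/∂z - ∂F_z/∂x = 0,
    (∇ × F)_z = ∂F_y/∂x - ∂F_x/∂y = 72x^2 + 24.

On z = 1, (curl F)_z = 72x^2 + 24.

Convert to polar (x = r cos θ, y = r sin θ, dA = r dr dθ); the integrand becomes 72r^2cos(θ)^2 + 24, so

    ∬_D (curl F)_z dA = ∫_0^{2π} ∫_0^{6} (72r^2cos(θ)^2 + 24) · r dr dθ.

Inner (r from 0 to 6): 23328cos(θ)^2 + 432.
Outer (θ from 0 to 2π): 24192π.

Therefore ∮_C F · dr = 24192π.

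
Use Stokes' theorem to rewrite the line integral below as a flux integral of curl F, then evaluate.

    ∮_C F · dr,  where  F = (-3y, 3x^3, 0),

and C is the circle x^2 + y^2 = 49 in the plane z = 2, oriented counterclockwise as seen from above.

Let S be the flat disk x^2 + y^2 ≤ 49 in the plane z = 2, with upward unit normal n̂ = ẑ. By Stokes' theorem,

    ∮_C F · dr = ∬_S (∇ × F) · n̂ dS = ∬_D (curl F)_z dA,

where D is the disk x^2 + y^2 ≤ 49.

Compute the curl of F = (-3y, 3x^3, 0):
    (∇ × F)_x = ∂F_z/∂y - ∂F_y/∂z = 0,
    (∇ × F)_y = ∂F_x/∂z - ∂F_z/∂x = 0,
    (∇ × F)_z = ∂F_y/∂x - ∂F_x/∂y = 9x^2 + 3.

On z = 2, (curl F)_z = 9x^2 + 3.

Convert to polar (x = r cos θ, y = r sin θ, dA = r dr dθ); the integrand becomes 9r^2cos(θ)^2 + 3, so

    ∬_D (curl F)_z dA = ∫_0^{2π} ∫_0^{7} (9r^2cos(θ)^2 + 3) · r dr dθ.

Inner (r from 0 to 7): 21609cos(θ)^2/4 + 147/2.
Outer (θ from 0 to 2π): 22197π/4.

Therefore ∮_C F · dr = 22197π/4.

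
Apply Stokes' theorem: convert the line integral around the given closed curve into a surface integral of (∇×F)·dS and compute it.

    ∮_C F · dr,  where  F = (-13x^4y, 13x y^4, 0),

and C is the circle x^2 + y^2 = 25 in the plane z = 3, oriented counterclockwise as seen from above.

Let S be the flat disk x^2 + y^2 ≤ 25 in the plane z = 3, with upward unit normal n̂ = ẑ. By Stokes' theorem,

    ∮_C F · dr = ∬_S (∇ × F) · n̂ dS = ∬_D (curl F)_z dA,

where D is the disk x^2 + y^2 ≤ 25.

Compute the curl of F = (-13x^4y, 13x y^4, 0):
    (∇ × F)_x = ∂F_z/∂y - ∂F_y/∂z = 0,
    (∇ × F)_y = ∂F_x/∂z - ∂F_z/∂x = 0,
    (∇ × F)_z = ∂F_y/∂x - ∂F_x/∂y = 13x^4 + 13y^4.

On z = 3, (curl F)_z = 13x^4 + 13y^4.

Convert to polar (x = r cos θ, y = r sin θ, dA = r dr dθ); the integrand becomes 13r^4(sin(θ)^4 + cos(θ)^4), so

    ∬_D (curl F)_z dA = ∫_0^{2π} ∫_0^{5} (13r^4(sin(θ)^4 + cos(θ)^4)) · r dr dθ.

Inner (r from 0 to 5): 203125sin(θ)^4/6 + 203125cos(θ)^4/6.
Outer (θ from 0 to 2π): 203125π/4.

Therefore ∮_C F · dr = 203125π/4.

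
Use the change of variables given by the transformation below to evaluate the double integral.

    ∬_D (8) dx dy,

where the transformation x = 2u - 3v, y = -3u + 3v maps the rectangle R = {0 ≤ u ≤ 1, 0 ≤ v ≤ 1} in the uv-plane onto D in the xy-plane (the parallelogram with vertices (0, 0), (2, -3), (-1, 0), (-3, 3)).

Compute the Jacobian determinant of (x, y) with respect to (u, v):

    ∂(x,y)/∂(u,v) = | 2  -3 | = (2)(3) - (-3)(-3) = -3.
                   | -3  3 |

Its absolute value is |J| = 3 (the area scaling factor).

Substituting x = 2u - 3v, y = -3u + 3v into the integrand,

    8 → 8,

so the integral becomes

    ∬_R (8) · |J| du dv = ∫_0^1 ∫_0^1 (24) dv du.

Inner (v): 24.
Outer (u): 24.

Therefore ∬_D (8) dx dy = 24.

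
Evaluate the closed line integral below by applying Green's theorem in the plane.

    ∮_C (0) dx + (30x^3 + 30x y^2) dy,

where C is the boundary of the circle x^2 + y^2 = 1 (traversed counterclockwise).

Green's theorem converts the closed line integral into a double integral over the enclosed region D:

    ∮_C P dx + Q dy = ∬_D (∂Q/∂x - ∂P/∂y) dA.

Here P = 0, Q = 30x^3 + 30x y^2, so

    ∂Q/∂x = 90x^2 + 30y^2,    ∂P/∂y = 0,
    ∂Q/∂x - ∂P/∂y = 90x^2 + 30y^2.

D is the region x^2 + y^2 ≤ 1. Evaluating the double integral:

In polar coordinates (x = r cos θ, y = r sin θ, dA = r dr dθ) the integrand becomes 30r^2(cos(2θ) + 2), so

    ∬_D (90x^2 + 30y^2) dA = ∫_0^{2π} ∫_0^{1} (30r^2(cos(2θ) + 2)) · r dr dθ.

Inner (r from 0 to 1): 45/2 - 15sin(θ)^2.
Outer (θ from 0 to 2π): 30π.

Therefore ∮_C P dx + Q dy = 30π.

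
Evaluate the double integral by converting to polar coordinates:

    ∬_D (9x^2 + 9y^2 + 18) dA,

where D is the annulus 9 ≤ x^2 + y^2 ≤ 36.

The region D is 3 ≤ r ≤ 6, 0 ≤ θ ≤ 2π in polar coordinates, where x = r cos(θ), y = r sin(θ), and dA = r dr dθ.

Under the substitution, the integrand becomes 9r^2 + 18, so

    ∬_D (9x^2 + 9y^2 + 18) dA = ∫_{0}^{2π} ∫_{3}^{6} (9r^2 + 18) · r dr dθ.

Inner integral (in r): ∫_{3}^{6} (9r^2 + 18) · r dr = 11907/4.

Outer integral (in θ): ∫_{0}^{2π} (11907/4) dθ = 11907π/2.

Therefore ∬_D (9x^2 + 9y^2 + 18) dA = 11907π/2.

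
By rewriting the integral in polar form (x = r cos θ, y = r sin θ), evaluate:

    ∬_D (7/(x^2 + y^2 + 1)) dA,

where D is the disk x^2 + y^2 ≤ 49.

The region D is 0 ≤ r ≤ 7, 0 ≤ θ ≤ 2π in polar coordinates, where x = r cos(θ), y = r sin(θ), and dA = r dr dθ.

Under the substitution, the integrand becomes 7/(r^2 + 1), so

    ∬_D (7/(x^2 + y^2 + 1)) dA = ∫_{0}^{2π} ∫_{0}^{7} (7/(r^2 + 1)) · r dr dθ.

Inner integral (in r): ∫_{0}^{7} (7/(r^2 + 1)) · r dr = 7log(50)/2.

Outer integral (in θ): ∫_{0}^{2π} (7log(50)/2) dθ = 7π log(50).

Therefore ∬_D (7/(x^2 + y^2 + 1)) dA = 7π log(50).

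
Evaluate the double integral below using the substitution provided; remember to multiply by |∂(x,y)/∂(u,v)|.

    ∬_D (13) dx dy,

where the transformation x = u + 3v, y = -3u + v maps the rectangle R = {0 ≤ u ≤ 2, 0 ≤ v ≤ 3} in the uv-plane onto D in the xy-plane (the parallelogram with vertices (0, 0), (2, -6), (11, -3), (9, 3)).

Compute the Jacobian determinant of (x, y) with respect to (u, v):

    ∂(x,y)/∂(u,v) = | 1  3 | = (1)(1) - (3)(-3) = 10.
                   | -3  1 |

Its absolute value is |J| = 10 (the area scaling factor).

Substituting x = u + 3v, y = -3u + v into the integrand,

    13 → 13,

so the integral becomes

    ∬_R (13) · |J| du dv = ∫_0^2 ∫_0^3 (130) dv du.

Inner (v): 390.
Outer (u): 780.

Therefore ∬_D (13) dx dy = 780.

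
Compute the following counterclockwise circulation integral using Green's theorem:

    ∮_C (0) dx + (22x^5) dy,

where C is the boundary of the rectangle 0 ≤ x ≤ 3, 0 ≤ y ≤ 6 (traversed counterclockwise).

Green's theorem converts the closed line integral into a double integral over the enclosed region D:

    ∮_C P dx + Q dy = ∬_D (∂Q/∂x - ∂P/∂y) dA.

Here P = 0, Q = 22x^5, so

    ∂Q/∂x = 110x^4,    ∂P/∂y = 0,
    ∂Q/∂x - ∂P/∂y = 110x^4.

D is the region 0 ≤ x ≤ 3, 0 ≤ y ≤ 6. Evaluating the double integral:

    ∬_D (110x^4) dA = ∫_0^{3} ∫_0^{6} (110x^4) dy dx.

Inner (y from 0 to 6): 660x^4.
Outer (x from 0 to 3): 32076.

Therefore ∮_C P dx + Q dy = 32076.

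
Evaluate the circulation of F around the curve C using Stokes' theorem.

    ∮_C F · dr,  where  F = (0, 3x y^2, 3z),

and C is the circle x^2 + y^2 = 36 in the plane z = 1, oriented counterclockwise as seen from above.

Let S be the flat disk x^2 + y^2 ≤ 36 in the plane z = 1, with upward unit normal n̂ = ẑ. By Stokes' theorem,

    ∮_C F · dr = ∬_S (∇ × F) · n̂ dS = ∬_D (curl F)_z dA,

where D is the disk x^2 + y^2 ≤ 36.

Compute the curl of F = (0, 3x y^2, 3z):
    (∇ × F)_x = ∂F_z/∂y - ∂F_y/∂z = 0,
    (∇ × F)_y = ∂F_x/∂z - ∂F_z/∂x = 0,
    (∇ × F)_z = ∂F_y/∂x - ∂F_x/∂y = 3y^2.

On z = 1, (curl F)_z = 3y^2.

Convert to polar (x = r cos θ, y = r sin θ, dA = r dr dθ); the integrand becomes 3r^2sin(θ)^2, so

    ∬_D (curl F)_z dA = ∫_0^{2π} ∫_0^{6} (3r^2sin(θ)^2) · r dr dθ.

Inner (r from 0 to 6): 972sin(θ)^2.
Outer (θ from 0 to 2π): 972π.

Therefore ∮_C F · dr = 972π.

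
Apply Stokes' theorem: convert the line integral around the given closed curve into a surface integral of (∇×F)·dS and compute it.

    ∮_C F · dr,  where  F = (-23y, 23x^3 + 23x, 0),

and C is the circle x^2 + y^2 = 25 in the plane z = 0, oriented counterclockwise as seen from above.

Let S be the flat disk x^2 + y^2 ≤ 25 in the plane z = 0, with upward unit normal n̂ = ẑ. By Stokes' theorem,

    ∮_C F · dr = ∬_S (∇ × F) · n̂ dS = ∬_D (curl F)_z dA,

where D is the disk x^2 + y^2 ≤ 25.

Compute the curl of F = (-23y, 23x^3 + 23x, 0):
    (∇ × F)_x = ∂F_z/∂y - ∂F_y/∂z = 0,
    (∇ × F)_y = ∂F_x/∂z - ∂F_z/∂x = 0,
    (∇ × F)_z = ∂F_y/∂x - ∂F_x/∂y = 69x^2 + 46.

On z = 0, (curl F)_z = 69x^2 + 46.

Convert to polar (x = r cos θ, y = r sin θ, dA = r dr dθ); the integrand becomes 69r^2cos(θ)^2 + 46, so

    ∬_D (curl F)_z dA = ∫_0^{2π} ∫_0^{5} (69r^2cos(θ)^2 + 46) · r dr dθ.

Inner (r from 0 to 5): 43125cos(θ)^2/4 + 575.
Outer (θ from 0 to 2π): 47725π/4.

Therefore ∮_C F · dr = 47725π/4.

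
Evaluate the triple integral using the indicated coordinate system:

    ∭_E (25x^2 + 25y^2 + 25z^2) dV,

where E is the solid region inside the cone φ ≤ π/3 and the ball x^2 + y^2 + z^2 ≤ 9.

In spherical coordinates, x = ρ sin(φ) cos(θ), y = ρ sin(φ) sin(θ), z = ρ cos(φ), and dV = ρ^2 sin(φ) dρ dφ dθ.

The integrand becomes 25ρ^2, so

    ∭_E (25x^2 + 25y^2 + 25z^2) dV = ∫_{0}^{2π} ∫_{0}^{π/3} ∫_{0}^{3} (25ρ^2) · ρ^2 sin(φ) dρ dφ dθ.

Inner (ρ): 1215sin(φ).
Middle (φ): 1215/2.
Outer (θ): 1215π.

Therefore the triple integral equals 1215π.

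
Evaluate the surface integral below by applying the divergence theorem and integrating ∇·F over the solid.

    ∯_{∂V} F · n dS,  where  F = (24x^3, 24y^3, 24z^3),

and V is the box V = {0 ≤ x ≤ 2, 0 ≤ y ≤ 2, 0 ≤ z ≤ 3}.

By the divergence theorem,

    ∯_{∂V} F · n dS = ∭_V (∇ · F) dV.

Compute the divergence:
    ∇ · F = ∂F_x/∂x + ∂F_y/∂y + ∂F_z/∂z = 72x^2 + 72y^2 + 72z^2.

V is a rectangular box, so dV = dx dy dz with 0 ≤ x ≤ 2, 0 ≤ y ≤ 2, 0 ≤ z ≤ 3.

Integrate (72x^2 + 72y^2 + 72z^2) over V as an iterated integral:

    ∭_V (∇·F) dV = ∫_0^{2} ∫_0^{2} ∫_0^{3} (72x^2 + 72y^2 + 72z^2) dz dy dx.

Inner (z from 0 to 3): 216x^2 + 216y^2 + 648.
Middle (y from 0 to 2): 432x^2 + 1872.
Outer (x from 0 to 2): 4896.

Therefore ∯_{∂V} F · n dS = 4896.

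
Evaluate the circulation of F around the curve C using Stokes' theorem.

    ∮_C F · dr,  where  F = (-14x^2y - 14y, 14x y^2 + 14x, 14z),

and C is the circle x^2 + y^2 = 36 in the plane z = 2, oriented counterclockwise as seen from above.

Let S be the flat disk x^2 + y^2 ≤ 36 in the plane z = 2, with upward unit normal n̂ = ẑ. By Stokes' theorem,

    ∮_C F · dr = ∬_S (∇ × F) · n̂ dS = ∬_D (curl F)_z dA,

where D is the disk x^2 + y^2 ≤ 36.

Compute the curl of F = (-14x^2y - 14y, 14x y^2 + 14x, 14z):
    (∇ × F)_x = ∂F_z/∂y - ∂F_y/∂z = 0,
    (∇ × F)_y = ∂F_x/∂z - ∂F_z/∂x = 0,
    (∇ × F)_z = ∂F_y/∂x - ∂F_x/∂y = 14x^2 + 14y^2 + 28.

On z = 2, (curl F)_z = 14x^2 + 14y^2 + 28.

Convert to polar (x = r cos θ, y = r sin θ, dA = r dr dθ); the integrand becomes 14r^2 + 28, so

    ∬_D (curl F)_z dA = ∫_0^{2π} ∫_0^{6} (14r^2 + 28) · r dr dθ.

Inner (r from 0 to 6): 5040.
Outer (θ from 0 to 2π): 10080π.

Therefore ∮_C F · dr = 10080π.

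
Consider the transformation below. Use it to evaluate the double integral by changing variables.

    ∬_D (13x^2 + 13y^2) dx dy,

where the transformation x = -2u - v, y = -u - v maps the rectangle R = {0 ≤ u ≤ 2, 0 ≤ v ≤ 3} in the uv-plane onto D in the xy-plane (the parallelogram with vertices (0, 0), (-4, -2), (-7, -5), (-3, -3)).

Compute the Jacobian determinant of (x, y) with respect to (u, v):

    ∂(x,y)/∂(u,v) = | -2  -1 | = (-2)(-1) - (-1)(-1) = 1.
                   | -1  -1 |

Its absolute value is |J| = 1 (the area scaling factor).

Substituting x = -2u - v, y = -u - v into the integrand,

    13x^2 + 13y^2 → 65u^2 + 78u v + 26v^2,

so the integral becomes

    ∬_R (65u^2 + 78u v + 26v^2) · |J| du dv = ∫_0^2 ∫_0^3 (65u^2 + 78u v + 26v^2) dv du.

Inner (v): 195u^2 + 351u + 234.
Outer (u): 1690.

Therefore ∬_D (13x^2 + 13y^2) dx dy = 1690.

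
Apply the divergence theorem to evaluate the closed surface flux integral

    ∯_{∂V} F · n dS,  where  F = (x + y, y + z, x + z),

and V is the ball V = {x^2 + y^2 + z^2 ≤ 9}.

By the divergence theorem,

    ∯_{∂V} F · n dS = ∭_V (∇ · F) dV.

Compute the divergence:
    ∇ · F = ∂F_x/∂x + ∂F_y/∂y + ∂F_z/∂z = 1 + 1 + 1 = 3.

In spherical coordinates, x = ρ sin(φ) cos(θ), y = ρ sin(φ) sin(θ), z = ρ cos(φ), dV = ρ^2 sin(φ) dρ dφ dθ, with 0 ≤ ρ ≤ 3, 0 ≤ φ ≤ π, 0 ≤ θ ≤ 2π.

The integrand, after substitution and multiplying by the volume element, becomes (3) · ρ^2 sin(φ), so

    ∭_V (∇·F) dV = ∫_0^{2π} ∫_0^{π} ∫_0^{3} (3) · ρ^2 sin(φ) dρ dφ dθ.

Inner (ρ from 0 to 3): 27sin(φ).
Middle (φ from 0 to π): 54.
Outer (θ from 0 to 2π): 108π.

Therefore ∯_{∂V} F · n dS = 108π.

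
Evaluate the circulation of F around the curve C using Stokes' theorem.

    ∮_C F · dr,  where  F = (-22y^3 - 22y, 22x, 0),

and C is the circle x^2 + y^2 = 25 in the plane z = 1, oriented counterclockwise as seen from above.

Let S be the flat disk x^2 + y^2 ≤ 25 in the plane z = 1, with upward unit normal n̂ = ẑ. By Stokes' theorem,

    ∮_C F · dr = ∬_S (∇ × F) · n̂ dS = ∬_D (curl F)_z dA,

where D is the disk x^2 + y^2 ≤ 25.

Compute the curl of F = (-22y^3 - 22y, 22x, 0):
    (∇ × F)_x = ∂F_z/∂y - ∂F_y/∂z = 0,
    (∇ × F)_y = ∂F_x/∂z - ∂F_z/∂x = 0,
    (∇ × F)_z = ∂F_y/∂x - ∂F_x/∂y = 66y^2 + 44.

On z = 1, (curl F)_z = 66y^2 + 44.

Convert to polar (x = r cos θ, y = r sin θ, dA = r dr dθ); the integrand becomes 66r^2sin(θ)^2 + 44, so

    ∬_D (curl F)_z dA = ∫_0^{2π} ∫_0^{5} (66r^2sin(θ)^2 + 44) · r dr dθ.

Inner (r from 0 to 5): 20625sin(θ)^2/2 + 550.
Outer (θ from 0 to 2π): 22825π/2.

Therefore ∮_C F · dr = 22825π/2.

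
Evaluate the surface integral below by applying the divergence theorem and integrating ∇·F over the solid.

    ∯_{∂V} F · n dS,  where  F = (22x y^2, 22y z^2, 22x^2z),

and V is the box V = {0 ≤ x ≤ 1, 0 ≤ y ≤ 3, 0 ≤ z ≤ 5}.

By the divergence theorem,

    ∯_{∂V} F · n dS = ∭_V (∇ · F) dV.

Compute the divergence:
    ∇ · F = ∂F_x/∂x + ∂F_y/∂y + ∂F_z/∂z = 22y^2 + 22z^2 + 22x^2 = 22x^2 + 22y^2 + 22z^2.

V is a rectangular box, so dV = dx dy dz with 0 ≤ x ≤ 1, 0 ≤ y ≤ 3, 0 ≤ z ≤ 5.

Integrate (22x^2 + 22y^2 + 22z^2) over V as an iterated integral:

    ∭_V (∇·F) dV = ∫_0^{1} ∫_0^{3} ∫_0^{5} (22x^2 + 22y^2 + 22z^2) dz dy dx.

Inner (z from 0 to 5): 110x^2 + 110y^2 + 2750/3.
Middle (y from 0 to 3): 330x^2 + 3740.
Outer (x from 0 to 1): 3850.

Therefore ∯_{∂V} F · n dS = 3850.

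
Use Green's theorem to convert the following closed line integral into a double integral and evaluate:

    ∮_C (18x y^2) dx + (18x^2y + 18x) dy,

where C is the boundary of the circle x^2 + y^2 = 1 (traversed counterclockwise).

Green's theorem converts the closed line integral into a double integral over the enclosed region D:

    ∮_C P dx + Q dy = ∬_D (∂Q/∂x - ∂P/∂y) dA.

Here P = 18x y^2, Q = 18x^2y + 18x, so

    ∂Q/∂x = 36x y + 18,    ∂P/∂y = 36x y,
    ∂Q/∂x - ∂P/∂y = 18.

D is the region x^2 + y^2 ≤ 1. Evaluating the double integral:

In polar coordinates (x = r cos θ, y = r sin θ, dA = r dr dθ) the integrand becomes 18, so

    ∬_D (18) dA = ∫_0^{2π} ∫_0^{1} (18) · r dr dθ.

Inner (r from 0 to 1): 9.
Outer (θ from 0 to 2π): 18π.

Therefore ∮_C P dx + Q dy = 18π.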